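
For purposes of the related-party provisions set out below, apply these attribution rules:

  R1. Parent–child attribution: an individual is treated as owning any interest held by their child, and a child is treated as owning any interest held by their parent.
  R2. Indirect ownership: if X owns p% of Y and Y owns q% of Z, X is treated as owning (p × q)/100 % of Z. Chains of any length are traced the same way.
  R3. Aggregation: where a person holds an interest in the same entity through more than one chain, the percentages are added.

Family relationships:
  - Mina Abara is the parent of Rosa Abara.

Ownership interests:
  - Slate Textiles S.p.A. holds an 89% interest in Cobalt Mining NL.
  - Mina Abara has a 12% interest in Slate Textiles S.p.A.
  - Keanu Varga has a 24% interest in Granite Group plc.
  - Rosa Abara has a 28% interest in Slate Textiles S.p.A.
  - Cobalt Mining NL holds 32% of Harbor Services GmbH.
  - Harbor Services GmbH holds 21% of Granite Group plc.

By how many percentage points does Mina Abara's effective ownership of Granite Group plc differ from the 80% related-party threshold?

By parent–child attribution (R1), Mina Abara is treated as also owning Rosa Abara's interest in Slate Textiles S.p.A, giving 12% + 28% = 40%.
Chain via Slate Textiles S.p.A. → Cobalt Mining NL → Harbor Services GmbH (R2): 40% × 89% × 32% × 21% = 2.39232% of Granite Group plc.
2.39232% falls short of the 80% threshold by 77.60768 percentage points.

77.60768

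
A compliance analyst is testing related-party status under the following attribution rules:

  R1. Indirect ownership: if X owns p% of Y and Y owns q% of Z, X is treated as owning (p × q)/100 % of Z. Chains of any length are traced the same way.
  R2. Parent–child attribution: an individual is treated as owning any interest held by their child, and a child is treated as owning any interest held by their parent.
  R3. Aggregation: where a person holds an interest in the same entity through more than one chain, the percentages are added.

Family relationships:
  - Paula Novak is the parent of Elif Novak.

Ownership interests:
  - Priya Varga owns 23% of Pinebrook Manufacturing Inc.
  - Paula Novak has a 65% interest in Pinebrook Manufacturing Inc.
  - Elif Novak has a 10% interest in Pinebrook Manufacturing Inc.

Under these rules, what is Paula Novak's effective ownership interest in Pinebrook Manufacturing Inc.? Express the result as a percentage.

By parent–child attribution (R2), Paula Novak is treated as also owning Elif Novak's interest in Pinebrook Manufacturing Inc, giving 65% + 10% = 75%.
Direct interest in Pinebrook Manufacturing Inc: 75%.

75%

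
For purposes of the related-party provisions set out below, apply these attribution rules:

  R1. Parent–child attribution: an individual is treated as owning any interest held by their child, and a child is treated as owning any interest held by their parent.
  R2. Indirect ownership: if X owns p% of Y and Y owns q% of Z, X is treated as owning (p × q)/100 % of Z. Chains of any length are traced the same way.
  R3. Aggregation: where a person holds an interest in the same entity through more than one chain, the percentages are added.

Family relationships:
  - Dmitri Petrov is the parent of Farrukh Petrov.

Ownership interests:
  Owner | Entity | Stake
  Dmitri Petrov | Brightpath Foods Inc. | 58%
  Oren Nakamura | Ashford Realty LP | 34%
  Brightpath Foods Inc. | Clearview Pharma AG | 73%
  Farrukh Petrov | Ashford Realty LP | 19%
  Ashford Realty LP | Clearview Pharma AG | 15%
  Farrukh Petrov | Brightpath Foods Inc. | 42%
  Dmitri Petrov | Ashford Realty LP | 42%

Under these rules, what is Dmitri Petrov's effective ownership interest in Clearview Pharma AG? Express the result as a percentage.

82.15%

By parent–child attribution (R1), Dmitri Petrov is treated as also owning Farrukh Petrov's interest in Brightpath Foods Inc, giving 58% + 42% = 100%.
By parent–child attribution (R1), Dmitri Petrov is treated as also owning Farrukh Petrov's interest in Ashford Realty LP, giving 42% + 19% = 61%.
Chain via Brightpath Foods Inc. (R2): 100% × 73% = 73% of Clearview Pharma AG.
Chain via Ashford Realty LP (R2): 61% × 15% = 9.15% of Clearview Pharma AG.
Aggregating (R3): 73% + 9.15% = 82.15%.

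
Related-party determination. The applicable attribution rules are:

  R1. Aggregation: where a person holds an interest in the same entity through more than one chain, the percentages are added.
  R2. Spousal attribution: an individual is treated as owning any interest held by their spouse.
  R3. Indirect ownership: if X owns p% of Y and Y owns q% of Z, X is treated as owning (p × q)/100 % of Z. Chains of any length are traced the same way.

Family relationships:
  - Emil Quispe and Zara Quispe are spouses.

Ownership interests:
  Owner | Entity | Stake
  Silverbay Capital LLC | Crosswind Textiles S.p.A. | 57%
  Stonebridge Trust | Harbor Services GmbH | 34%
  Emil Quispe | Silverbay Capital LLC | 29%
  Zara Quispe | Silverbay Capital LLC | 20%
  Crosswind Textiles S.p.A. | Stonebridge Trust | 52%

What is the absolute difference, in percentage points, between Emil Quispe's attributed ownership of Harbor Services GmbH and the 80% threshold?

By spousal attribution (R2), Emil Quispe is treated as also owning Zara Quispe's interest in Silverbay Capital LLC, giving 29% + 20% = 49%.
Chain via Silverbay Capital LLC → Crosswind Textiles S.p.A. → Stonebridge Trust (R3): 49% × 57% × 52% × 34% = 4.938024% of Harbor Services GmbH.
4.938024% falls short of the 80% threshold by 75.061976 percentage points.

75.061976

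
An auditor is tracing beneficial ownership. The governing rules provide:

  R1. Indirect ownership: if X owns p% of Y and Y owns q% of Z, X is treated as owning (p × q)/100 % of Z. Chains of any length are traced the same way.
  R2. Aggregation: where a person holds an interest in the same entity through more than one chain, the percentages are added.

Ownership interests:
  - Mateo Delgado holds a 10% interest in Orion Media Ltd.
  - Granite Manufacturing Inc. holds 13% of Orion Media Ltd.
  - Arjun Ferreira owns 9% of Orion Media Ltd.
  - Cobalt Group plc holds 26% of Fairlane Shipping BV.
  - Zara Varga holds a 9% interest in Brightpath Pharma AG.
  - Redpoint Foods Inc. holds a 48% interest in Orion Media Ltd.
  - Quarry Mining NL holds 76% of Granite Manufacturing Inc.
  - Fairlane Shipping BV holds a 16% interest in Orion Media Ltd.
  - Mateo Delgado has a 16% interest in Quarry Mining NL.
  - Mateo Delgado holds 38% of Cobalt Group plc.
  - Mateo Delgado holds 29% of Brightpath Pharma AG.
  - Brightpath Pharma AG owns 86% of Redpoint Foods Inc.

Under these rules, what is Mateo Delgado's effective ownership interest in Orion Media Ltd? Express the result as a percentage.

Chain via Brightpath Pharma AG → Redpoint Foods Inc. (R1): 29% × 86% × 48% = 11.9712% of Orion Media Ltd.
Chain via Quarry Mining NL → Granite Manufacturing Inc. (R1): 16% × 76% × 13% = 1.5808% of Orion Media Ltd.
Chain via Cobalt Group plc → Fairlane Shipping BV (R1): 38% × 26% × 16% = 1.5808% of Orion Media Ltd.
Direct interest in Orion Media Ltd: 10%.
Aggregating (R2): 11.9712% + 1.5808% + 1.5808% + 10% = 25.1328%.

25.1328%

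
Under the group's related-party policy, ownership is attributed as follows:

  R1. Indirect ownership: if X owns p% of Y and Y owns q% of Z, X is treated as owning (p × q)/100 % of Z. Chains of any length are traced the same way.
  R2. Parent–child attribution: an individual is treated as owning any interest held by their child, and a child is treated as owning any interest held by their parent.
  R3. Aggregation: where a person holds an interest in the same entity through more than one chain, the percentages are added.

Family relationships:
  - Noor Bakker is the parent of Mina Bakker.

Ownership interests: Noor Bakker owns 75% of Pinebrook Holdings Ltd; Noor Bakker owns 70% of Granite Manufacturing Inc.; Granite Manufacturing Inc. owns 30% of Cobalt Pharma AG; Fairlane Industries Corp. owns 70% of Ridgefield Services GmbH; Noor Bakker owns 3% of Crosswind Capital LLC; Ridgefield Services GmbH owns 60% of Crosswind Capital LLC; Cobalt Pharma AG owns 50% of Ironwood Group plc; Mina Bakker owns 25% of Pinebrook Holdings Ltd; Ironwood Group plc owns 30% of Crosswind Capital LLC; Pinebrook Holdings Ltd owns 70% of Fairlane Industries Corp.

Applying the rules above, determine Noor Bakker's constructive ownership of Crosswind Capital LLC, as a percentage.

By parent–child attribution (R2), Noor Bakker is treated as also owning Mina Bakker's interest in Pinebrook Holdings Ltd, giving 75% + 25% = 100%.
Chain via Pinebrook Holdings Ltd → Fairlane Industries Corp. → Ridgefield Services GmbH (R1): 100% × 70% × 70% × 60% = 29.4% of Crosswind Capital LLC.
Chain via Granite Manufacturing Inc. → Cobalt Pharma AG → Ironwood Group plc (R1): 70% × 30% × 50% × 30% = 3.15% of Crosswind Capital LLC.
Direct interest in Crosswind Capital LLC: 3%.
Aggregating (R3): 29.4% + 3.15% + 3% = 35.55%.

35.55%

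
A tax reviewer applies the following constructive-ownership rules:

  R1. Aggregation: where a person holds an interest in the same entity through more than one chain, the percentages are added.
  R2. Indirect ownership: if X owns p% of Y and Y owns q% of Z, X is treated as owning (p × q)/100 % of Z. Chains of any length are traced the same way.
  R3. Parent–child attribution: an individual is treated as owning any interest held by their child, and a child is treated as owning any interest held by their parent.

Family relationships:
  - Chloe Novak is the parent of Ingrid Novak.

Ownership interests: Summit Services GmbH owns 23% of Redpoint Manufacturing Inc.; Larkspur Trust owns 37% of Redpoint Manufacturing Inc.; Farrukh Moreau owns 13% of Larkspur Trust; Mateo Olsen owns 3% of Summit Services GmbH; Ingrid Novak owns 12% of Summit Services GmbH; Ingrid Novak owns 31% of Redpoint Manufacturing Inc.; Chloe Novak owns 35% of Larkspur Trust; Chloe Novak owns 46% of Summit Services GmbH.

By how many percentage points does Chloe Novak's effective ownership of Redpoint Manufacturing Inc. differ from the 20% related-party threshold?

37.29

By parent–child attribution (R3), Chloe Novak is treated as also owning Ingrid Novak's interest in Summit Services GmbH, giving 46% + 12% = 58%.
By parent–child attribution (R3), Chloe Novak is treated as owning Ingrid Novak's 31% interest in Redpoint Manufacturing Inc.
Chain via Summit Services GmbH (R2): 58% × 23% = 13.34% of Redpoint Manufacturing Inc.
Chain via Larkspur Trust (R2): 35% × 37% = 12.95% of Redpoint Manufacturing Inc.
Direct interest in Redpoint Manufacturing Inc: 31%.
Aggregating (R1): 13.34% + 12.95% + 31% = 57.29%.
57.29% exceeds the 20% threshold by 37.29 percentage points.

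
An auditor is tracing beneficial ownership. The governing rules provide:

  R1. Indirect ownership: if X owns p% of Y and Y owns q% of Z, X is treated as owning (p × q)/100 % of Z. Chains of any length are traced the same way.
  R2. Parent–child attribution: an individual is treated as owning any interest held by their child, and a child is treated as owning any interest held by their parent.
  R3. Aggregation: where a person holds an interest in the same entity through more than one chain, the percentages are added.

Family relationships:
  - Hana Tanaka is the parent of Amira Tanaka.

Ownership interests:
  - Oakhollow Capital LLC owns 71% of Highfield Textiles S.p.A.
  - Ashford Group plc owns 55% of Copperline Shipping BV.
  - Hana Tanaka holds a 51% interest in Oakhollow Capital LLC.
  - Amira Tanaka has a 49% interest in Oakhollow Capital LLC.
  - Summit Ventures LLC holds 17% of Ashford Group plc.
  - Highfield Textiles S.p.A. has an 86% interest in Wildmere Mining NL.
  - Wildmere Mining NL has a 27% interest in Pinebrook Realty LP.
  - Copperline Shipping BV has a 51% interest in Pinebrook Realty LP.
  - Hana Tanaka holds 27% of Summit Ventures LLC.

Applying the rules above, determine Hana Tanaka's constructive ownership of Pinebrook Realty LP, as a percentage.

17.773695%

By parent–child attribution (R2), Hana Tanaka is treated as also owning Amira Tanaka's interest in Oakhollow Capital LLC, giving 51% + 49% = 100%.
Chain via Summit Ventures LLC → Ashford Group plc → Copperline Shipping BV (R1): 27% × 17% × 55% × 51% = 1.287495% of Pinebrook Realty LP.
Chain via Oakhollow Capital LLC → Highfield Textiles S.p.A. → Wildmere Mining NL (R1): 100% × 71% × 86% × 27% = 16.4862% of Pinebrook Realty LP.
Aggregating (R3): 1.287495% + 16.4862% = 17.773695%.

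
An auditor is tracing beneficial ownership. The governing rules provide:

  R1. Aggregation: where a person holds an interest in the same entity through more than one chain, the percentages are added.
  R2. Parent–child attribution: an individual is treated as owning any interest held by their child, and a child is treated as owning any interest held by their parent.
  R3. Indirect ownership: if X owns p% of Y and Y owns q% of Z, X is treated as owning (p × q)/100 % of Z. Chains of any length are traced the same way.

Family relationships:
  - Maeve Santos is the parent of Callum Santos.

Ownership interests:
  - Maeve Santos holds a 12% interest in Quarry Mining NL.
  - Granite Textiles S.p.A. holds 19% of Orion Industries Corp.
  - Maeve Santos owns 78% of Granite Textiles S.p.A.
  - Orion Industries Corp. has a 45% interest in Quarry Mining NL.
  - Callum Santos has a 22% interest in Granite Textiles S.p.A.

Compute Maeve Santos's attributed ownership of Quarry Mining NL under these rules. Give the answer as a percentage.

By parent–child attribution (R2), Maeve Santos is treated as also owning Callum Santos's interest in Granite Textiles S.p.A, giving 78% + 22% = 100%.
Chain via Granite Textiles S.p.A. → Orion Industries Corp. (R3): 100% × 19% × 45% = 8.55% of Quarry Mining NL.
Direct interest in Quarry Mining NL: 12%.
Aggregating (R1): 8.55% + 12% = 20.55%.

20.55%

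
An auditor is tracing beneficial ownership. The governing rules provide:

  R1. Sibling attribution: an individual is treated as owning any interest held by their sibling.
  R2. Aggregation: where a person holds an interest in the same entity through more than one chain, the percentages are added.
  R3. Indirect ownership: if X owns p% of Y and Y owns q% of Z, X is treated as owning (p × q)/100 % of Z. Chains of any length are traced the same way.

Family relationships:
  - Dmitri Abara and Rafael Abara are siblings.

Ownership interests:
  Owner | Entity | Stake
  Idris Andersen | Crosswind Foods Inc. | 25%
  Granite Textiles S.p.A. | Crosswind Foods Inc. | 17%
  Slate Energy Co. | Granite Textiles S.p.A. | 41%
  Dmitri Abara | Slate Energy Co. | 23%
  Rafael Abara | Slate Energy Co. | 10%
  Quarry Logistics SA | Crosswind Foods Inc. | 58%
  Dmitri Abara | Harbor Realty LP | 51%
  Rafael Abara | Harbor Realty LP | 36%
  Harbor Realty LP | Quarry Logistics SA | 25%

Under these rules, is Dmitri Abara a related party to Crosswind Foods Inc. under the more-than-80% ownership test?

By sibling attribution (R1), Dmitri Abara is treated as also owning Rafael Abara's interest in Harbor Realty LP, giving 51% + 36% = 87%.
By sibling attribution (R1), Dmitri Abara is treated as also owning Rafael Abara's interest in Slate Energy Co, giving 23% + 10% = 33%.
Chain via Harbor Realty LP → Quarry Logistics SA (R3): 87% × 25% × 58% = 12.615% of Crosswind Foods Inc.
Chain via Slate Energy Co. → Granite Textiles S.p.A. (R3): 33% × 41% × 17% = 2.3001% of Crosswind Foods Inc.
Aggregating (R2): 12.615% + 2.3001% = 14.9151%.
14.9151% does not exceed the 80% threshold, so Dmitri is not a related party to Crosswind Foods Inc.

No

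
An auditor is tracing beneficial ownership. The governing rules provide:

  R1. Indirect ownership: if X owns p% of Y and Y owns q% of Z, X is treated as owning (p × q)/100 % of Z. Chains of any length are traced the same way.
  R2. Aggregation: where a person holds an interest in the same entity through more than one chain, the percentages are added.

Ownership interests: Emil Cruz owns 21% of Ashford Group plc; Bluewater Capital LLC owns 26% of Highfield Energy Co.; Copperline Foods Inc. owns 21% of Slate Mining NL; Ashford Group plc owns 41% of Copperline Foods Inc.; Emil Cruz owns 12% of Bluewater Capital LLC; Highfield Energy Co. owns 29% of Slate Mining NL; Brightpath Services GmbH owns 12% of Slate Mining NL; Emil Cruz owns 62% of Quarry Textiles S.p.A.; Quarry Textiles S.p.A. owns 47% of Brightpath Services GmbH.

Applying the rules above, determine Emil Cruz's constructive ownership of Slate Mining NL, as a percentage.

Chain via Quarry Textiles S.p.A. → Brightpath Services GmbH (R1): 62% × 47% × 12% = 3.4968% of Slate Mining NL.
Chain via Ashford Group plc → Copperline Foods Inc. (R1): 21% × 41% × 21% = 1.8081% of Slate Mining NL.
Chain via Bluewater Capital LLC → Highfield Energy Co. (R1): 12% × 26% × 29% = 0.9048% of Slate Mining NL.
Aggregating (R2): 3.4968% + 1.8081% + 0.9048% = 6.2097%.

6.2097%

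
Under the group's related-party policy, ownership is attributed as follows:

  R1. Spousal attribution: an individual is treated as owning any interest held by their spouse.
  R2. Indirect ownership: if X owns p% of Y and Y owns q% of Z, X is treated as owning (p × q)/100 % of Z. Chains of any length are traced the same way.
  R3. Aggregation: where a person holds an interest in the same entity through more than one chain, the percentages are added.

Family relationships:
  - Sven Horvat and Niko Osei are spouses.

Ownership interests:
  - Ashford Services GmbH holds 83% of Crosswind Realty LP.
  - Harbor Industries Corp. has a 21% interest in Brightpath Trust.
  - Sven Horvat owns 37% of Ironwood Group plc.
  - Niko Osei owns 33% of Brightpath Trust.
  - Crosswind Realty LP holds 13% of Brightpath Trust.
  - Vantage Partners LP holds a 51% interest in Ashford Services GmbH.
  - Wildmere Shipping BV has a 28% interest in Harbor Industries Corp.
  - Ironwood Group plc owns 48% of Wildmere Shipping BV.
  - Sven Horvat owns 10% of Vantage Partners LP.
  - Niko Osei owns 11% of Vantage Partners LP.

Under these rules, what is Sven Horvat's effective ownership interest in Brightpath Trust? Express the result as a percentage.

35.199897%

By spousal attribution (R1), Sven Horvat is treated as also owning Niko Osei's interest in Vantage Partners LP, giving 10% + 11% = 21%.
By spousal attribution (R1), Sven Horvat is treated as owning Niko Osei's 33% interest in Brightpath Trust.
Chain via Ironwood Group plc → Wildmere Shipping BV → Harbor Industries Corp. (R2): 37% × 48% × 28% × 21% = 1.044288% of Brightpath Trust.
Chain via Vantage Partners LP → Ashford Services GmbH → Crosswind Realty LP (R2): 21% × 51% × 83% × 13% = 1.155609% of Brightpath Trust.
Direct interest in Brightpath Trust: 33%.
Aggregating (R3): 1.044288% + 1.155609% + 33% = 35.199897%.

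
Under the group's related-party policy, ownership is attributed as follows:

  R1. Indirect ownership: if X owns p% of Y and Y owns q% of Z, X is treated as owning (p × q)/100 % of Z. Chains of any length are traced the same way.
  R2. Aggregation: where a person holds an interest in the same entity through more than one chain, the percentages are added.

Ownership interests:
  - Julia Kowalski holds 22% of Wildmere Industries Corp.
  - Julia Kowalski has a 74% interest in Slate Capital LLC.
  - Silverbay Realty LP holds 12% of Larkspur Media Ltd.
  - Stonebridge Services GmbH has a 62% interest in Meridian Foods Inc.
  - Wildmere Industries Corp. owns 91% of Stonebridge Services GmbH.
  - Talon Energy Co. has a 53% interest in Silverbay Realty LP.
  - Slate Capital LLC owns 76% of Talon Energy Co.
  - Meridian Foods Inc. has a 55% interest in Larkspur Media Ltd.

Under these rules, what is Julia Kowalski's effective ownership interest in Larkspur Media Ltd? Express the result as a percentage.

10.403684%

Chain via Slate Capital LLC → Talon Energy Co. → Silverbay Realty LP (R1): 74% × 76% × 53% × 12% = 3.576864% of Larkspur Media Ltd.
Chain via Wildmere Industries Corp. → Stonebridge Services GmbH → Meridian Foods Inc. (R1): 22% × 91% × 62% × 55% = 6.82682% of Larkspur Media Ltd.
Aggregating (R2): 3.576864% + 6.82682% = 10.403684%.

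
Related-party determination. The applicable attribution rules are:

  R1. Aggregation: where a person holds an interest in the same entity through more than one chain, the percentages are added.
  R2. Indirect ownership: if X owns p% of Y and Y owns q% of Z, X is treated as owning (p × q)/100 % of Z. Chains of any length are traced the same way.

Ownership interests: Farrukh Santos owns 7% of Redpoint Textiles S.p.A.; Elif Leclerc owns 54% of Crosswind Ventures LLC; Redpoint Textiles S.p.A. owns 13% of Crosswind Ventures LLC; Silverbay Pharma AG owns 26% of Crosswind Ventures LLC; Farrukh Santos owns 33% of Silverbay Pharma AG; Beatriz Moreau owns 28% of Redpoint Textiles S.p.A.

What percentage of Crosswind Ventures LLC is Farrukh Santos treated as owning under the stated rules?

9.49%

Chain via Silverbay Pharma AG (R2): 33% × 26% = 8.58% of Crosswind Ventures LLC.
Chain via Redpoint Textiles S.p.A. (R2): 7% × 13% = 0.91% of Crosswind Ventures LLC.
Aggregating (R1): 8.58% + 0.91% = 9.49%.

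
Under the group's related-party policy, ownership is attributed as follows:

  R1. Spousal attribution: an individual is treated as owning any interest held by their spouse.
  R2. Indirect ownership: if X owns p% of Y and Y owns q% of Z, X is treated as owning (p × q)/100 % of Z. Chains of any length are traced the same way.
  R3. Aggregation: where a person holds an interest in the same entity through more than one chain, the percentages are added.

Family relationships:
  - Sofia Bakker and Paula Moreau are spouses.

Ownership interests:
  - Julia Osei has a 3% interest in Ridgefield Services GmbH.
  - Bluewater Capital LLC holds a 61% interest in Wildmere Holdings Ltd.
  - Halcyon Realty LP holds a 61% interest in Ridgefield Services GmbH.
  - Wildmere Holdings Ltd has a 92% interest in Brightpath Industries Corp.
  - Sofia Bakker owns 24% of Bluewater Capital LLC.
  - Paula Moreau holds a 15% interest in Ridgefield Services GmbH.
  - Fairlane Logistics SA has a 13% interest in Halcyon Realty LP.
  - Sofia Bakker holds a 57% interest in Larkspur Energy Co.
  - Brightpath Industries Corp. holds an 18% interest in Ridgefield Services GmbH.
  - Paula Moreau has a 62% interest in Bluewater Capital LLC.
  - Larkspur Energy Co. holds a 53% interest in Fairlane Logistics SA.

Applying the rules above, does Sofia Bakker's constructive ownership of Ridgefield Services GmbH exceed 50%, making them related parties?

No

By spousal attribution (R1), Sofia Bakker is treated as also owning Paula Moreau's interest in Bluewater Capital LLC, giving 24% + 62% = 86%.
By spousal attribution (R1), Sofia Bakker is treated as owning Paula Moreau's 15% interest in Ridgefield Services GmbH.
Chain via Bluewater Capital LLC → Wildmere Holdings Ltd → Brightpath Industries Corp. (R2): 86% × 61% × 92% × 18% = 8.687376% of Ridgefield Services GmbH.
Chain via Larkspur Energy Co. → Fairlane Logistics SA → Halcyon Realty LP (R2): 57% × 53% × 13% × 61% = 2.395653% of Ridgefield Services GmbH.
Direct interest in Ridgefield Services GmbH: 15%.
Aggregating (R3): 8.687376% + 2.395653% + 15% = 26.083029%.
26.083029% does not exceed the 50% threshold, so Sofia is not a related party to Ridgefield Services GmbH.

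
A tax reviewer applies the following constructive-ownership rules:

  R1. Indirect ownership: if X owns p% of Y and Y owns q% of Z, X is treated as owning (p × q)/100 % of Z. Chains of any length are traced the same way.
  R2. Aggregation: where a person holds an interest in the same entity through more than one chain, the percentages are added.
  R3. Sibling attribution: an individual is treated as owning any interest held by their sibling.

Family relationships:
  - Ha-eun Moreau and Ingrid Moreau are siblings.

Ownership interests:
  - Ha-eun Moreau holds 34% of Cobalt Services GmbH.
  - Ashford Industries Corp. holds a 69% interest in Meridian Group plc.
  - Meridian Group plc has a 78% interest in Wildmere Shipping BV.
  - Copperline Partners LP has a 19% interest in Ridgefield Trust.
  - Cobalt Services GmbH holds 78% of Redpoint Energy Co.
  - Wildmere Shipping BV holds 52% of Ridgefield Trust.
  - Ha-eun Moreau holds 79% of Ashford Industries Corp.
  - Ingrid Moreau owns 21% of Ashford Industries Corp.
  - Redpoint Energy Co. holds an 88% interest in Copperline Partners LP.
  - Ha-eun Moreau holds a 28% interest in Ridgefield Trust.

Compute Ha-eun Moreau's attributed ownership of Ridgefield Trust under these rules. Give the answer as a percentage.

60.420544%

By sibling attribution (R3), Ha-eun Moreau is treated as also owning Ingrid Moreau's interest in Ashford Industries Corp, giving 79% + 21% = 100%.
Chain via Cobalt Services GmbH → Redpoint Energy Co. → Copperline Partners LP (R1): 34% × 78% × 88% × 19% = 4.434144% of Ridgefield Trust.
Chain via Ashford Industries Corp. → Meridian Group plc → Wildmere Shipping BV (R1): 100% × 69% × 78% × 52% = 27.9864% of Ridgefield Trust.
Direct interest in Ridgefield Trust: 28%.
Aggregating (R2): 4.434144% + 27.9864% + 28% = 60.420544%.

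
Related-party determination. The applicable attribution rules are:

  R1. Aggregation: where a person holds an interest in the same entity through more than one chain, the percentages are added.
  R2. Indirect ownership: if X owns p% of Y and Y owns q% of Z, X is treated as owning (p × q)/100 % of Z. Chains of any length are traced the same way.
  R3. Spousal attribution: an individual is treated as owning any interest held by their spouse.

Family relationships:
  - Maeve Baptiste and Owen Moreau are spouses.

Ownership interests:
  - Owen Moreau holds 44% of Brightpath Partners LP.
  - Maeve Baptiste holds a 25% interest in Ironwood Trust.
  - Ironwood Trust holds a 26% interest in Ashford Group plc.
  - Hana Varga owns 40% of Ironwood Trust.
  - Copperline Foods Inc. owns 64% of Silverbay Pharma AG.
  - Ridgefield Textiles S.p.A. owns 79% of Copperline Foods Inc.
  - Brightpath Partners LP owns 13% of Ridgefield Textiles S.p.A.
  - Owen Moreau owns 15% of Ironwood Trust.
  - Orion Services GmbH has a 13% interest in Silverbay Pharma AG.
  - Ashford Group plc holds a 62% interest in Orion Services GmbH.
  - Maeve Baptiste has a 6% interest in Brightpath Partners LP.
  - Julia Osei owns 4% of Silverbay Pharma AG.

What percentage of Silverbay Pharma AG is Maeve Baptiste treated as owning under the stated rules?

4.12464%

By spousal attribution (R3), Maeve Baptiste is treated as also owning Owen Moreau's interest in Brightpath Partners LP, giving 6% + 44% = 50%.
By spousal attribution (R3), Maeve Baptiste is treated as also owning Owen Moreau's interest in Ironwood Trust, giving 25% + 15% = 40%.
Chain via Brightpath Partners LP → Ridgefield Textiles S.p.A. → Copperline Foods Inc. (R2): 50% × 13% × 79% × 64% = 3.2864% of Silverbay Pharma AG.
Chain via Ironwood Trust → Ashford Group plc → Orion Services GmbH (R2): 40% × 26% × 62% × 13% = 0.83824% of Silverbay Pharma AG.
Aggregating (R1): 3.2864% + 0.83824% = 4.12464%.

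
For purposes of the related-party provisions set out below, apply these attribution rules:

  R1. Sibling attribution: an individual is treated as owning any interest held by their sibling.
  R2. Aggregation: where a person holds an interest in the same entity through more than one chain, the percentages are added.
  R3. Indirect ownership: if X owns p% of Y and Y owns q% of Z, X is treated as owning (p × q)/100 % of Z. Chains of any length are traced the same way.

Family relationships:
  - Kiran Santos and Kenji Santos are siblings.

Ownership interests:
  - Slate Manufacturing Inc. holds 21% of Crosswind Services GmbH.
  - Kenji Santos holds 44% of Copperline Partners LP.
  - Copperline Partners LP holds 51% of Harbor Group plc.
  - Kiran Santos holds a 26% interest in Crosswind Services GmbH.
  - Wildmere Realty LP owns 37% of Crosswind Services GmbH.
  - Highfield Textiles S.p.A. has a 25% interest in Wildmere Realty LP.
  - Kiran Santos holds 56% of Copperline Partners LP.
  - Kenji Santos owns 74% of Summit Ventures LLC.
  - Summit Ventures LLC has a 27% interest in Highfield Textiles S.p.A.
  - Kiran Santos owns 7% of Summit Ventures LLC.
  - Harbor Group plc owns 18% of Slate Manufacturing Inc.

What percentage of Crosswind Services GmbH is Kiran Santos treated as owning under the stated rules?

By sibling attribution (R1), Kiran Santos is treated as also owning Kenji Santos's interest in Summit Ventures LLC, giving 7% + 74% = 81%.
By sibling attribution (R1), Kiran Santos is treated as also owning Kenji Santos's interest in Copperline Partners LP, giving 56% + 44% = 100%.
Chain via Summit Ventures LLC → Highfield Textiles S.p.A. → Wildmere Realty LP (R3): 81% × 27% × 25% × 37% = 2.022975% of Crosswind Services GmbH.
Chain via Copperline Partners LP → Harbor Group plc → Slate Manufacturing Inc. (R3): 100% × 51% × 18% × 21% = 1.9278% of Crosswind Services GmbH.
Direct interest in Crosswind Services GmbH: 26%.
Aggregating (R2): 2.022975% + 1.9278% + 26% = 29.950775%.

29.950775%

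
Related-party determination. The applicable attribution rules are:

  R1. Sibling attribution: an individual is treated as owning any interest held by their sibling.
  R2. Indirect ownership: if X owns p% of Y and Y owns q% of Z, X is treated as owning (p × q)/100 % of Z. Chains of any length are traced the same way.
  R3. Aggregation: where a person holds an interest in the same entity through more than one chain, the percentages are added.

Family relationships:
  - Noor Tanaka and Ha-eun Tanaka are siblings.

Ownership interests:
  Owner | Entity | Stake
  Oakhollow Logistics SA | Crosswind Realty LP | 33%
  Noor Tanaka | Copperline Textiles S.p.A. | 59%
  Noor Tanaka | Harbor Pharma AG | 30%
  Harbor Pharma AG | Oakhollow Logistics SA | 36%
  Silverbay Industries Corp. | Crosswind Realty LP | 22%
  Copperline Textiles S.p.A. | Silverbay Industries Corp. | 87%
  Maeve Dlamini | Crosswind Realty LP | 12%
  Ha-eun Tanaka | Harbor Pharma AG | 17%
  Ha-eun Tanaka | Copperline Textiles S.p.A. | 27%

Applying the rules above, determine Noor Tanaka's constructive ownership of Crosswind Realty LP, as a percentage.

22.044%

By sibling attribution (R1), Noor Tanaka is treated as also owning Ha-eun Tanaka's interest in Copperline Textiles S.p.A, giving 59% + 27% = 86%.
By sibling attribution (R1), Noor Tanaka is treated as also owning Ha-eun Tanaka's interest in Harbor Pharma AG, giving 30% + 17% = 47%.
Chain via Copperline Textiles S.p.A. → Silverbay Industries Corp. (R2): 86% × 87% × 22% = 16.4604% of Crosswind Realty LP.
Chain via Harbor Pharma AG → Oakhollow Logistics SA (R2): 47% × 36% × 33% = 5.5836% of Crosswind Realty LP.
Aggregating (R3): 16.4604% + 5.5836% = 22.044%.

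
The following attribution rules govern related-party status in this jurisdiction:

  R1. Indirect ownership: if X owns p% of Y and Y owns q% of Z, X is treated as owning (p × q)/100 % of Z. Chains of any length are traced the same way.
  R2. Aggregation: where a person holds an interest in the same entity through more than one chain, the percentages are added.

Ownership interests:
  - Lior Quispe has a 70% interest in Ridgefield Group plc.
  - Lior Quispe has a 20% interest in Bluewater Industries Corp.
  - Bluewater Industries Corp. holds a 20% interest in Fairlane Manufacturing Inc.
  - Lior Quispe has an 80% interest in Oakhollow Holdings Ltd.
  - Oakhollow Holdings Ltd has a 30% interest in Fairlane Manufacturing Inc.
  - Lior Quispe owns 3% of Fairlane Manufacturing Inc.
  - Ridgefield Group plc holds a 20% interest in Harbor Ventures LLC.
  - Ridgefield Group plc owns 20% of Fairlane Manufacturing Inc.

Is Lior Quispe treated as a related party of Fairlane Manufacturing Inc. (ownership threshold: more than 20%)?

Yes

Chain via Oakhollow Holdings Ltd (R1): 80% × 30% = 24% of Fairlane Manufacturing Inc.
Chain via Ridgefield Group plc (R1): 70% × 20% = 14% of Fairlane Manufacturing Inc.
Chain via Bluewater Industries Corp. (R1): 20% × 20% = 4% of Fairlane Manufacturing Inc.
Direct interest in Fairlane Manufacturing Inc: 3%.
Aggregating (R2): 24% + 14% + 4% + 3% = 45%.
45% exceeds the 20% threshold, so Lior is a related party to Fairlane Manufacturing Inc.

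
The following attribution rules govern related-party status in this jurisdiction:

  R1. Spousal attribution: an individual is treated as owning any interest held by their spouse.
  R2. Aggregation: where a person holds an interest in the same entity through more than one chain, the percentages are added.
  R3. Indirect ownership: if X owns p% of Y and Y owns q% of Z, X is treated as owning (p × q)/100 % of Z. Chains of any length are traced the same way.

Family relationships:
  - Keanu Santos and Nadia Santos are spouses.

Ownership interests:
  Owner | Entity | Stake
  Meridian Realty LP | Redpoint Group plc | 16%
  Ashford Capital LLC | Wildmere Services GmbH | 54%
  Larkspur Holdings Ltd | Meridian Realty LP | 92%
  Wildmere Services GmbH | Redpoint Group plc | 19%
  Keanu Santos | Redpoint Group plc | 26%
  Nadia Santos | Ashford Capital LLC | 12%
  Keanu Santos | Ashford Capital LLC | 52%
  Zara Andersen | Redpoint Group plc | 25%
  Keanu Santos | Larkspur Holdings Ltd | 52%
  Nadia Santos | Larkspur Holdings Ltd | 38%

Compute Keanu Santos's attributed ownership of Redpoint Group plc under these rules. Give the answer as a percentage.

By spousal attribution (R1), Keanu Santos is treated as also owning Nadia Santos's interest in Larkspur Holdings Ltd, giving 52% + 38% = 90%.
By spousal attribution (R1), Keanu Santos is treated as also owning Nadia Santos's interest in Ashford Capital LLC, giving 52% + 12% = 64%.
Chain via Larkspur Holdings Ltd → Meridian Realty LP (R3): 90% × 92% × 16% = 13.248% of Redpoint Group plc.
Chain via Ashford Capital LLC → Wildmere Services GmbH (R3): 64% × 54% × 19% = 6.5664% of Redpoint Group plc.
Direct interest in Redpoint Group plc: 26%.
Aggregating (R2): 13.248% + 6.5664% + 26% = 45.8144%.

45.8144%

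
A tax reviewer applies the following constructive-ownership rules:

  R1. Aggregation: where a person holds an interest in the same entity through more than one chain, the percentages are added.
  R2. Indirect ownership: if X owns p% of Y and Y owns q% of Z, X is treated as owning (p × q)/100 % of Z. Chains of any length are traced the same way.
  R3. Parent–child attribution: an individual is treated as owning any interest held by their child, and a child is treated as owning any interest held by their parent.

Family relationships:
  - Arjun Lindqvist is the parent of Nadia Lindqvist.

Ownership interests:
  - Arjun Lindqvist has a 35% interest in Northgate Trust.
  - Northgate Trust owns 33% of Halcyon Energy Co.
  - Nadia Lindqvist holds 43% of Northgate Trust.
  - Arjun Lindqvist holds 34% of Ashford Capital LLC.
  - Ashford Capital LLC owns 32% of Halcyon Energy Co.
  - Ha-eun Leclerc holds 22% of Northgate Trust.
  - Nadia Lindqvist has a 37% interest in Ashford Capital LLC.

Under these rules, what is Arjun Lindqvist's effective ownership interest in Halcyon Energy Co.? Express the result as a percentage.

48.46%

By parent–child attribution (R3), Arjun Lindqvist is treated as also owning Nadia Lindqvist's interest in Ashford Capital LLC, giving 34% + 37% = 71%.
By parent–child attribution (R3), Arjun Lindqvist is treated as also owning Nadia Lindqvist's interest in Northgate Trust, giving 35% + 43% = 78%.
Chain via Ashford Capital LLC (R2): 71% × 32% = 22.72% of Halcyon Energy Co.
Chain via Northgate Trust (R2): 78% × 33% = 25.74% of Halcyon Energy Co.
Aggregating (R1): 22.72% + 25.74% = 48.46%.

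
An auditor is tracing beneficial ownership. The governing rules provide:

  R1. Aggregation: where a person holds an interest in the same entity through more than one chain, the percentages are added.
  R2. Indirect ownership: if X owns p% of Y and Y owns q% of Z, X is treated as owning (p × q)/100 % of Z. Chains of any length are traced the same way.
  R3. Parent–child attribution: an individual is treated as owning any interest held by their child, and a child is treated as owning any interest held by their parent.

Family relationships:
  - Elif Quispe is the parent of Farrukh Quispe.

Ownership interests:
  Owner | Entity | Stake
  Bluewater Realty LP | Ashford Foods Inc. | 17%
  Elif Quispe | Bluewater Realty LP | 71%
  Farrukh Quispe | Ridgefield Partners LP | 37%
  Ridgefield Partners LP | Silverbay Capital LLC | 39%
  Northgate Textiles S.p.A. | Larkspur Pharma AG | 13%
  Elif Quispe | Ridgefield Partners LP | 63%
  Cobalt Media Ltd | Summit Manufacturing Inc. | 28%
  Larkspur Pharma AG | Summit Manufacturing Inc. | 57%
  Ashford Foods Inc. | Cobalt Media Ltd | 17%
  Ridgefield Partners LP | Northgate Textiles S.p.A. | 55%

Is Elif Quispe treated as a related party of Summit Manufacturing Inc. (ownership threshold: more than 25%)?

No

By parent–child attribution (R3), Elif Quispe is treated as also owning Farrukh Quispe's interest in Ridgefield Partners LP, giving 63% + 37% = 100%.
Chain via Ridgefield Partners LP → Northgate Textiles S.p.A. → Larkspur Pharma AG (R2): 100% × 55% × 13% × 57% = 4.0755% of Summit Manufacturing Inc.
Chain via Bluewater Realty LP → Ashford Foods Inc. → Cobalt Media Ltd (R2): 71% × 17% × 17% × 28% = 0.574532% of Summit Manufacturing Inc.
Aggregating (R1): 4.0755% + 0.574532% = 4.650032%.
4.650032% does not exceed the 25% threshold, so Elif is not a related party to Summit Manufacturing Inc.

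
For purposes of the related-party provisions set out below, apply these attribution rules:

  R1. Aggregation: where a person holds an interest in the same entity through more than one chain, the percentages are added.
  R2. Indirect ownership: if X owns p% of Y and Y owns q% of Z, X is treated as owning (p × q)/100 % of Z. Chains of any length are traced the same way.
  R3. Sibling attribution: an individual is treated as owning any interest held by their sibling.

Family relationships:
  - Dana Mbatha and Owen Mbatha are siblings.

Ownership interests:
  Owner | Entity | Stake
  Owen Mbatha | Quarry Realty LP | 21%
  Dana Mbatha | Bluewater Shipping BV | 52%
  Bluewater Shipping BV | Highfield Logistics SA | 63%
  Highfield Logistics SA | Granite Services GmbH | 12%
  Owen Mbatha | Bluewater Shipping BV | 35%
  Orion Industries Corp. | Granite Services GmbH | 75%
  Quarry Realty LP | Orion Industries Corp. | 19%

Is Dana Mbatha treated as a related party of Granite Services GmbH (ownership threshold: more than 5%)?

Yes

By sibling attribution (R3), Dana Mbatha is treated as also owning Owen Mbatha's interest in Bluewater Shipping BV, giving 52% + 35% = 87%.
By sibling attribution (R3), Dana Mbatha is treated as owning Owen Mbatha's 21% interest in Quarry Realty LP.
Chain via Bluewater Shipping BV → Highfield Logistics SA (R2): 87% × 63% × 12% = 6.5772% of Granite Services GmbH.
Chain via Quarry Realty LP → Orion Industries Corp. (R2): 21% × 19% × 75% = 2.9925% of Granite Services GmbH.
Aggregating (R1): 6.5772% + 2.9925% = 9.5697%.
9.5697% exceeds the 5% threshold, so Dana is a related party to Granite Services GmbH.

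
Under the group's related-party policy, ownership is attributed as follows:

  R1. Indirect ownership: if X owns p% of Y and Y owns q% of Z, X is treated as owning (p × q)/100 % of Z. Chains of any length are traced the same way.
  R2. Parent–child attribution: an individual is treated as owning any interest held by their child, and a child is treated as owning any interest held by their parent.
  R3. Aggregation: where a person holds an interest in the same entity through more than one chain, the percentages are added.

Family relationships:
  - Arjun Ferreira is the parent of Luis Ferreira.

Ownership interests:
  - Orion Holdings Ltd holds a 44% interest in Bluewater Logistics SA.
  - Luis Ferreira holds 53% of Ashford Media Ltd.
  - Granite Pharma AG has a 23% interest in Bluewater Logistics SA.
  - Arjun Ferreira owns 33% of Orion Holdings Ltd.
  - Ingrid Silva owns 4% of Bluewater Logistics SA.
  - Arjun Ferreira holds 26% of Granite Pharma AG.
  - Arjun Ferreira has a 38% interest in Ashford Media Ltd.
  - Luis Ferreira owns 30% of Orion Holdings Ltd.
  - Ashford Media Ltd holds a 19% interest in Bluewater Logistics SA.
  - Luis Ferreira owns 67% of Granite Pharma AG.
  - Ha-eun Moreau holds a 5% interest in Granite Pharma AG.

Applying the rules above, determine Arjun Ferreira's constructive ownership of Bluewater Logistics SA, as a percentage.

66.4%

By parent–child attribution (R2), Arjun Ferreira is treated as also owning Luis Ferreira's interest in Granite Pharma AG, giving 26% + 67% = 93%.
By parent–child attribution (R2), Arjun Ferreira is treated as also owning Luis Ferreira's interest in Orion Holdings Ltd, giving 33% + 30% = 63%.
By parent–child attribution (R2), Arjun Ferreira is treated as also owning Luis Ferreira's interest in Ashford Media Ltd, giving 38% + 53% = 91%.
Chain via Granite Pharma AG (R1): 93% × 23% = 21.39% of Bluewater Logistics SA.
Chain via Orion Holdings Ltd (R1): 63% × 44% = 27.72% of Bluewater Logistics SA.
Chain via Ashford Media Ltd (R1): 91% × 19% = 17.29% of Bluewater Logistics SA.
Aggregating (R3): 21.39% + 27.72% + 17.29% = 66.4%.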